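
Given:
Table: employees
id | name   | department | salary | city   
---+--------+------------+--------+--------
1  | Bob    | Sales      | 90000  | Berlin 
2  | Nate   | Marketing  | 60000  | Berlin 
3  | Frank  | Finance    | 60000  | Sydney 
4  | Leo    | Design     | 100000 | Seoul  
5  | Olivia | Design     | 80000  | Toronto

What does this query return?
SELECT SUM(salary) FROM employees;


SUM(salary) = 90000 + 60000 + 60000 + 100000 + 80000 = 390000

390000


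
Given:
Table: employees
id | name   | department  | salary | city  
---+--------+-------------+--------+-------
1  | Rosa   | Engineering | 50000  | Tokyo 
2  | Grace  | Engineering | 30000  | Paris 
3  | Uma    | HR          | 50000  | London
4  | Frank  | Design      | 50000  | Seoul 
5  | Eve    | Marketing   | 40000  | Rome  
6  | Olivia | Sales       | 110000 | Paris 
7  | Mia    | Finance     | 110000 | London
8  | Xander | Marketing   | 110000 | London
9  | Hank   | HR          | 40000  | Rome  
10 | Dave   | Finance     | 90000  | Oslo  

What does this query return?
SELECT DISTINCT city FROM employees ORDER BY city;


All 'city' values (row order): Tokyo, Paris, London, Seoul, Rome, Paris, London, London, Rome, Oslo
Removing duplicates leaves 6 unique value(s).

6 values:
London
Oslo
Paris
Rome
Seoul
Tokyo


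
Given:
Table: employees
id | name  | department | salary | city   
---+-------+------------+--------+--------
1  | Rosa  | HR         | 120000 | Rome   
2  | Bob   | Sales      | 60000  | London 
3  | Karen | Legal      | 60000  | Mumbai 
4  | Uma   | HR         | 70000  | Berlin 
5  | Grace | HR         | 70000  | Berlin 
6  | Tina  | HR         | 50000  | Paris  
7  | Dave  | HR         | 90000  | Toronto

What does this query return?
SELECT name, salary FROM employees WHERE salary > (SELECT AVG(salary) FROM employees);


Subquery: AVG(salary) = 74285.71
Filtering: salary > 74285.71
  Rosa (120000) -> MATCH
  Dave (90000) -> MATCH


2 rows:
Rosa, 120000
Dave, 90000


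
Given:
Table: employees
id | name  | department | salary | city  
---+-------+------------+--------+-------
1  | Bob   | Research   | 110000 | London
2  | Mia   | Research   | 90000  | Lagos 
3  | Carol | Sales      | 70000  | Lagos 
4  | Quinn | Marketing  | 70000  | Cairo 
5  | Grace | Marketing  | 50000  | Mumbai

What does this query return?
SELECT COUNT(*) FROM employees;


COUNT(*) counts all rows

5


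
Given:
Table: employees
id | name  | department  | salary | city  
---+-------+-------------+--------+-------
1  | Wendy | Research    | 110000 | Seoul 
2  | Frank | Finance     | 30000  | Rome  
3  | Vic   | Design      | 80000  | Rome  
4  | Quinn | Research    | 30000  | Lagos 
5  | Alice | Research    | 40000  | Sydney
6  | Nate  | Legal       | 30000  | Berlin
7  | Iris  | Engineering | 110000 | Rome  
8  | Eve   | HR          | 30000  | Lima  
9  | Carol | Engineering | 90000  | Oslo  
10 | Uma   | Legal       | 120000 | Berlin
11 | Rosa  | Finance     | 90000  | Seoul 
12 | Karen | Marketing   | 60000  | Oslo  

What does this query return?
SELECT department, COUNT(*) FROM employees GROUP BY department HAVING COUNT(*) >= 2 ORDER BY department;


Groups with count >= 2:
  Engineering: 2 -> PASS
  Finance: 2 -> PASS
  Legal: 2 -> PASS
  Research: 3 -> PASS
  Design: 1 -> filtered out
  HR: 1 -> filtered out
  Marketing: 1 -> filtered out


4 groups:
Engineering, 2
Finance, 2
Legal, 2
Research, 3


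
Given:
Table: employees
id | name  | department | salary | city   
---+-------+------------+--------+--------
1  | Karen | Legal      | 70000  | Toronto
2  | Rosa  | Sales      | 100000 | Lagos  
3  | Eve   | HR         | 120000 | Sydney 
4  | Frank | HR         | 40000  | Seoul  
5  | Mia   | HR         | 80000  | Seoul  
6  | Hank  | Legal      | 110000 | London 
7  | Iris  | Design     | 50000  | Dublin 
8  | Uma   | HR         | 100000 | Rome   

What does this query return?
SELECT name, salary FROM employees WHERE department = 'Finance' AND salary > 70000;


Filtering: department = 'Finance' AND salary > 70000
Matching: 0 rows

Empty result set (0 rows)


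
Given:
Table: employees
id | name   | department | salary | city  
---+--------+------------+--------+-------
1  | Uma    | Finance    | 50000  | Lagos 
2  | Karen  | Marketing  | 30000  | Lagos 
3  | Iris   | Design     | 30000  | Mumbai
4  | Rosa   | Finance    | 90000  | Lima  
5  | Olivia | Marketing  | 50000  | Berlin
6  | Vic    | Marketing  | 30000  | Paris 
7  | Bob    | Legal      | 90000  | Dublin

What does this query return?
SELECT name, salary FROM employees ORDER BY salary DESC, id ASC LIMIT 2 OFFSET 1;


Sort by salary DESC (id ASC tiebreak), then skip 1 and take 2
Rows 2 through 3

2 rows:
Bob, 90000
Uma, 50000


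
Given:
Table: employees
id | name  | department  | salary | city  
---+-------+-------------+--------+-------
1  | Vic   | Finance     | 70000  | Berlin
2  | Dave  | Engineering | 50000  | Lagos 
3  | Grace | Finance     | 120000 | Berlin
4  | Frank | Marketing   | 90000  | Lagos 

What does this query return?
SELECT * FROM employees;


SELECT * returns all 4 rows with all columns

4 rows:
1, Vic, Finance, 70000, Berlin
2, Dave, Engineering, 50000, Lagos
3, Grace, Finance, 120000, Berlin
4, Frank, Marketing, 90000, Lagos


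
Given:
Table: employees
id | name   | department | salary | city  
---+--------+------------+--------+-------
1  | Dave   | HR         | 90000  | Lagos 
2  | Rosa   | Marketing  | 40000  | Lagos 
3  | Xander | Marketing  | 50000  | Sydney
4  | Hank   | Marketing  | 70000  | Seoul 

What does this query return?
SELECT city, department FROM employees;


Projecting columns: city, department

4 rows:
Lagos, HR
Lagos, Marketing
Sydney, Marketing
Seoul, Marketing


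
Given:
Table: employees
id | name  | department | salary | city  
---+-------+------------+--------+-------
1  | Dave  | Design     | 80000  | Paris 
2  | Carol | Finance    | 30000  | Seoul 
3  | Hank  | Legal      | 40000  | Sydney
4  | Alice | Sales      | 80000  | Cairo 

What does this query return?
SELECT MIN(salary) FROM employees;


Salaries: 80000, 30000, 40000, 80000
MIN = 30000

30000


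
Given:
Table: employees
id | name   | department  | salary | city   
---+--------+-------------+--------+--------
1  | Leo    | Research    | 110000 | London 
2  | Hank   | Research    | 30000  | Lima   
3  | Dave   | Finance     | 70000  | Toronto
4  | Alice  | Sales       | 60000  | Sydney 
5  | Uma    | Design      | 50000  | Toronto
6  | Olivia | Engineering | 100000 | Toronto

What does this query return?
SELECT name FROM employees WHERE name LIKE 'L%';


LIKE 'L%' matches names starting with 'L'
Matching: 1

1 rows:
Leo


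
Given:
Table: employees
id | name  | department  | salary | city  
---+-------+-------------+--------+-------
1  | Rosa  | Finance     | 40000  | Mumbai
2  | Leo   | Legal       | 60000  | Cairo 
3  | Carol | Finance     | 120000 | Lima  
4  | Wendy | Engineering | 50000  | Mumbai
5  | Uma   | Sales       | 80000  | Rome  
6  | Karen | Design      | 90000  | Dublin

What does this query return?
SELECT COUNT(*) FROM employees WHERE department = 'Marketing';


Counting rows where department = 'Marketing'


0


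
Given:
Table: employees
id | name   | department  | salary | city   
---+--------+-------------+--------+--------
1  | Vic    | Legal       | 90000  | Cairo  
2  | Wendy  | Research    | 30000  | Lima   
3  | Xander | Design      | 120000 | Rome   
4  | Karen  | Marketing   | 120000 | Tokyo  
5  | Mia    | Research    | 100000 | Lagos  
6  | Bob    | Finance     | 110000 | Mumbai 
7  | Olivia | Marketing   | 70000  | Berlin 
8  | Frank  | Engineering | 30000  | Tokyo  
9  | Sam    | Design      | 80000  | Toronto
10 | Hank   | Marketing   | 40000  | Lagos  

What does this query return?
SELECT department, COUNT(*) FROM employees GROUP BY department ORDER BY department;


Assigning each row to its department group:
  Vic -> Legal
  Wendy -> Research
  Xander -> Design
  Karen -> Marketing
  Mia -> Research
  Bob -> Finance
  Olivia -> Marketing
  Frank -> Engineering
  Sam -> Design
  Hank -> Marketing


6 groups:
Design, 2
Engineering, 1
Finance, 1
Legal, 1
Marketing, 3
Research, 2


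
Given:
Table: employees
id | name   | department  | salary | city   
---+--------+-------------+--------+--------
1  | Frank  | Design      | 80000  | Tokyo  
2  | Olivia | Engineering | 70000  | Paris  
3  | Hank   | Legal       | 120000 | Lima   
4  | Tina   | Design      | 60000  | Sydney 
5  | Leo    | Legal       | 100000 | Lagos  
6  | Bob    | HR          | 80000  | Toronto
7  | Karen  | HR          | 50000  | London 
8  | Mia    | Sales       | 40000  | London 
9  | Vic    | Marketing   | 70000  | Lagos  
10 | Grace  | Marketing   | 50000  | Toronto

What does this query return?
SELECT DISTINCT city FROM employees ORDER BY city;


All 'city' values (row order): Tokyo, Paris, Lima, Sydney, Lagos, Toronto, London, London, Lagos, Toronto
Removing duplicates leaves 7 unique value(s).

7 values:
Lagos
Lima
London
Paris
Sydney
Tokyo
Toronto


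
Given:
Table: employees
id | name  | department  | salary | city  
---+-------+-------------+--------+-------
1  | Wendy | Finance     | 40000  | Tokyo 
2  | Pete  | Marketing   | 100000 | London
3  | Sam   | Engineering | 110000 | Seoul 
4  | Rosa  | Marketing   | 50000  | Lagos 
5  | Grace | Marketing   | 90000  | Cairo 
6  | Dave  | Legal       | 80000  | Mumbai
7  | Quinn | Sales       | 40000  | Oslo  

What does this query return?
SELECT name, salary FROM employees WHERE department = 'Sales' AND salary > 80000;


Filtering: department = 'Sales' AND salary > 80000
Matching: 0 rows

Empty result set (0 rows)


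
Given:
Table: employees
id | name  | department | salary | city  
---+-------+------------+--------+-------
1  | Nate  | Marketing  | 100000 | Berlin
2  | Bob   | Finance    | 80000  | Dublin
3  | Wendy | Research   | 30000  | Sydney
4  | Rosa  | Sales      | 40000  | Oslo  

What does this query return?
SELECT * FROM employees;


SELECT * returns all 4 rows with all columns

4 rows:
1, Nate, Marketing, 100000, Berlin
2, Bob, Finance, 80000, Dublin
3, Wendy, Research, 30000, Sydney
4, Rosa, Sales, 40000, Oslo


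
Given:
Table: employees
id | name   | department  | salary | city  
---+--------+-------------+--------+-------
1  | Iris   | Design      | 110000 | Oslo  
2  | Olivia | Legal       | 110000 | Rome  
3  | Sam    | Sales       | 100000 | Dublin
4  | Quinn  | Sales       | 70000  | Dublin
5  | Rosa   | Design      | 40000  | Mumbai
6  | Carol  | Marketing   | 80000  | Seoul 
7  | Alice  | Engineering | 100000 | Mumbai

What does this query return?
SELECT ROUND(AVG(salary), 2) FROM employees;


SUM(salary) = 610000
COUNT = 7
ROUND(AVG, 2) = ROUND(610000 / 7, 2) = 87142.86

87142.86


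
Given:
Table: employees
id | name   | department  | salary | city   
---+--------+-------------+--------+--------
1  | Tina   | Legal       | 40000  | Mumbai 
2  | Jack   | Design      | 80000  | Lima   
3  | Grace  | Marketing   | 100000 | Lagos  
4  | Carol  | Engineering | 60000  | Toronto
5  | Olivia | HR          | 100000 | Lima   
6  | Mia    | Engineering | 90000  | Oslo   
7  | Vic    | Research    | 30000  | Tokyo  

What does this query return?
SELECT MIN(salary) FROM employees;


Salaries: 40000, 80000, 100000, 60000, 100000, 90000, 30000
MIN = 30000

30000


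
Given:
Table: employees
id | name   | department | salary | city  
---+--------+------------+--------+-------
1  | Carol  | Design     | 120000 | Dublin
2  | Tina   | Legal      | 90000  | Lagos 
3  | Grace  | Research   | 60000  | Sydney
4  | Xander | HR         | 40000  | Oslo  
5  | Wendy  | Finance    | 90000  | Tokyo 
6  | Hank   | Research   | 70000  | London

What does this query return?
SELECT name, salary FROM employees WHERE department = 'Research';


Filtering: department = 'Research'
Matching rows: 2

2 rows:
Grace, 60000
Hank, 70000


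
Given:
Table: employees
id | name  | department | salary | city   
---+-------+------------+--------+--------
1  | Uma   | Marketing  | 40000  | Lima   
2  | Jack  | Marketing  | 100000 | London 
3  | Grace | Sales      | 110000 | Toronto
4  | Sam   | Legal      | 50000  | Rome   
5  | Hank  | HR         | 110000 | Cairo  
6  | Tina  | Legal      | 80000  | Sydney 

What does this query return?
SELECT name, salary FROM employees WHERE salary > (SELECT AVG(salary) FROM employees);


Subquery: AVG(salary) = 81666.67
Filtering: salary > 81666.67
  Jack (100000) -> MATCH
  Grace (110000) -> MATCH
  Hank (110000) -> MATCH


3 rows:
Jack, 100000
Grace, 110000
Hank, 110000


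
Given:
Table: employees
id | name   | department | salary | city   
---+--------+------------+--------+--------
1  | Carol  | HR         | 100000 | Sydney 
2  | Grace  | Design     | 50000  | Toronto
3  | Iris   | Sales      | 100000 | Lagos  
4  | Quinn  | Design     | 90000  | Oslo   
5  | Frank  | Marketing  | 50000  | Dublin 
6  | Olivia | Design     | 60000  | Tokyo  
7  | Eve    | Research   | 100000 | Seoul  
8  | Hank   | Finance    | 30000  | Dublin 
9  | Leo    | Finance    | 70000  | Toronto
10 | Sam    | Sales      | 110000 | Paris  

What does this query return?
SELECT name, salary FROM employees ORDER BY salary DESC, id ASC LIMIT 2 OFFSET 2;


Sort by salary DESC (id ASC tiebreak), then skip 2 and take 2
Rows 3 through 4

2 rows:
Iris, 100000
Eve, 100000


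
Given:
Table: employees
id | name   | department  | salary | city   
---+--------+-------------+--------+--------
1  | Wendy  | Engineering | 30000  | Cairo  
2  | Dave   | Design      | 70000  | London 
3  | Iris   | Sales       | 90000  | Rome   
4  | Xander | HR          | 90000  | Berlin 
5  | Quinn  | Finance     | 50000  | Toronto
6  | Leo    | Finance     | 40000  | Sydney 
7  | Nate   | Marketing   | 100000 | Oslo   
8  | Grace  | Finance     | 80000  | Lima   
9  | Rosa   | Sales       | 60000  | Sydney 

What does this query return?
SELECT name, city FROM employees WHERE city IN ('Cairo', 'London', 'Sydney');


Filtering: city IN ('Cairo', 'London', 'Sydney')
Matching: 4 rows

4 rows:
Wendy, Cairo
Dave, London
Leo, Sydney
Rosa, Sydney


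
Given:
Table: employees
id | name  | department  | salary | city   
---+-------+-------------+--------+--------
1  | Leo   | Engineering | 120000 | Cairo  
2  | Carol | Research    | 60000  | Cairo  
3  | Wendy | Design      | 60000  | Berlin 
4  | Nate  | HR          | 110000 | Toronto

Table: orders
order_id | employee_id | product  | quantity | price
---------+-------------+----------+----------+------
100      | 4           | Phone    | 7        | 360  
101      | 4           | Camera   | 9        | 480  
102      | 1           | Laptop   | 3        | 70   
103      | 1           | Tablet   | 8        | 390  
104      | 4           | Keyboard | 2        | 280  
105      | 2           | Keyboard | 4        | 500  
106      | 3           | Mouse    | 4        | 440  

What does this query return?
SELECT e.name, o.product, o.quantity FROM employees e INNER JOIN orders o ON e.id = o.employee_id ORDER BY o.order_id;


Joining employees.id = orders.employee_id:
  employee Nate (id=4) -> order Phone
  employee Nate (id=4) -> order Camera
  employee Leo (id=1) -> order Laptop
  employee Leo (id=1) -> order Tablet
  employee Nate (id=4) -> order Keyboard
  employee Carol (id=2) -> order Keyboard
  employee Wendy (id=3) -> order Mouse


7 rows:
Nate, Phone, 7
Nate, Camera, 9
Leo, Laptop, 3
Leo, Tablet, 8
Nate, Keyboard, 2
Carol, Keyboard, 4
Wendy, Mouse, 4


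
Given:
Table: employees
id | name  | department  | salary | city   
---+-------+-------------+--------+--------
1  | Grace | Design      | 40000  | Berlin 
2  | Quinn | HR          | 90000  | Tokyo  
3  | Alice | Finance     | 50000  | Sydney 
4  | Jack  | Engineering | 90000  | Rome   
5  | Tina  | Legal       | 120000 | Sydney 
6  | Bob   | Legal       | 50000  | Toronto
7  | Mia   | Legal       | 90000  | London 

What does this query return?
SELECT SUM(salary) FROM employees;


SUM(salary) = 40000 + 90000 + 50000 + 90000 + 120000 + 50000 + 90000 = 530000

530000


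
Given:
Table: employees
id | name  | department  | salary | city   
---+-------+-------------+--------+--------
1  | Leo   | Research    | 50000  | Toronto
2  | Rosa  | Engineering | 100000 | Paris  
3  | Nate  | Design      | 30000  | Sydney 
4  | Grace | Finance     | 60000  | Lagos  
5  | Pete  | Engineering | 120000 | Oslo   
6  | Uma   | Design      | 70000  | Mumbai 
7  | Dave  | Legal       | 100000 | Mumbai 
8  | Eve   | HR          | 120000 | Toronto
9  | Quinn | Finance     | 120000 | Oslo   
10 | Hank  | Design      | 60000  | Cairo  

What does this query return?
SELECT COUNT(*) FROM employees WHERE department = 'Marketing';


Counting rows where department = 'Marketing'


0


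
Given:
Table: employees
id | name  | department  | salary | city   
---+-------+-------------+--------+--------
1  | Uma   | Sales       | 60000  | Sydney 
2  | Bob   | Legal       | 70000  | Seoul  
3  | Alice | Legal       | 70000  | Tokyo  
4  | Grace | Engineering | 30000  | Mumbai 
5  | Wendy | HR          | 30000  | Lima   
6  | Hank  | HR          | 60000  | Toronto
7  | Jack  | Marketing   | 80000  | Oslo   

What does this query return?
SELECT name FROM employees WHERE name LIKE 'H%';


LIKE 'H%' matches names starting with 'H'
Matching: 1

1 rows:
Hank


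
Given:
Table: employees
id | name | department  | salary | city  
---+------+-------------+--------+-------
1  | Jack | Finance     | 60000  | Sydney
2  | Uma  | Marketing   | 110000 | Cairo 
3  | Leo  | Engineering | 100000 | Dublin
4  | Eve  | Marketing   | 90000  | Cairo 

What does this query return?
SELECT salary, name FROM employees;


Projecting columns: salary, name

4 rows:
60000, Jack
110000, Uma
100000, Leo
90000, Eve


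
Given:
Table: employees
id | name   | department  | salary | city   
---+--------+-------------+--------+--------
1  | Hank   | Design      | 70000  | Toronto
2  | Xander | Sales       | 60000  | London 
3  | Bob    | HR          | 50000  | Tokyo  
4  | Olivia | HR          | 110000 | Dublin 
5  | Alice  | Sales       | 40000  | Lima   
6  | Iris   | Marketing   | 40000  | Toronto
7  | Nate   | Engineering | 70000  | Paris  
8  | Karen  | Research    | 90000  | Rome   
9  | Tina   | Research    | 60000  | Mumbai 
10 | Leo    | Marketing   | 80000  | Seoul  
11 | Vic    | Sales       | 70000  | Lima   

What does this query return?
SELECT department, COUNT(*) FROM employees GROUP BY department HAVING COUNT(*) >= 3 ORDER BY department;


Groups with count >= 3:
  Sales: 3 -> PASS
  Design: 1 -> filtered out
  Engineering: 1 -> filtered out
  HR: 2 -> filtered out
  Marketing: 2 -> filtered out
  Research: 2 -> filtered out


1 groups:
Sales, 3


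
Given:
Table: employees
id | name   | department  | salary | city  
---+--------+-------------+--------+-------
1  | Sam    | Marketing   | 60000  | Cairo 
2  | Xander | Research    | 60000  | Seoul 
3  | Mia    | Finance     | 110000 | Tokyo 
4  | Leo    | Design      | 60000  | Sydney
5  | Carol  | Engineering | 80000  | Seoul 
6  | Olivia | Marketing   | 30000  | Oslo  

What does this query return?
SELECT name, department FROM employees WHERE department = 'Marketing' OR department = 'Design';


Filtering: department = 'Marketing' OR 'Design'
Matching: 3 rows

3 rows:
Sam, Marketing
Leo, Design
Olivia, Marketing


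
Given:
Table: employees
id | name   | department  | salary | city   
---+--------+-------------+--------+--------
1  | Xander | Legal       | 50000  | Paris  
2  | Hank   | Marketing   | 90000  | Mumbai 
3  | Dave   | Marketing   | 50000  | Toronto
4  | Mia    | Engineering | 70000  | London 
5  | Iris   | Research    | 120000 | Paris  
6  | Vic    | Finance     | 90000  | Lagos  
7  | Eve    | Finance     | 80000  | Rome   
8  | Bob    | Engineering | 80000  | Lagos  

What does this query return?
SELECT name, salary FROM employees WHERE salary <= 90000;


Filtering: salary <= 90000
Matching: 7 rows

7 rows:
Xander, 50000
Hank, 90000
Dave, 50000
Mia, 70000
Vic, 90000
Eve, 80000
Bob, 80000


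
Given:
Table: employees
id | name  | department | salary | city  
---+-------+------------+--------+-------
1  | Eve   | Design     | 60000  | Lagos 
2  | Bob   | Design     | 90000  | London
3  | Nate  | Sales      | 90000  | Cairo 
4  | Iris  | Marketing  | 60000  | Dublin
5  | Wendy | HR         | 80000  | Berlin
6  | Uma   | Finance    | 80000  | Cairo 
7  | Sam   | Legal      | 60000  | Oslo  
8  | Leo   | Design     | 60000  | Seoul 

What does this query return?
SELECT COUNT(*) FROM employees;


COUNT(*) counts all rows

8


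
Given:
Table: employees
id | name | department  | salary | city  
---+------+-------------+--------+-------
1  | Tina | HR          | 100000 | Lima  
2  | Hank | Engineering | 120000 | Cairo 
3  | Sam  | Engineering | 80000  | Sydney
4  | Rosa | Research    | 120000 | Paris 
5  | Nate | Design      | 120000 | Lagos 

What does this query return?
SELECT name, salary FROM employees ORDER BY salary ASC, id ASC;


Sorting by salary ASC, then id ASC for ties

5 rows:
Sam, 80000
Tina, 100000
Hank, 120000
Rosa, 120000
Nate, 120000


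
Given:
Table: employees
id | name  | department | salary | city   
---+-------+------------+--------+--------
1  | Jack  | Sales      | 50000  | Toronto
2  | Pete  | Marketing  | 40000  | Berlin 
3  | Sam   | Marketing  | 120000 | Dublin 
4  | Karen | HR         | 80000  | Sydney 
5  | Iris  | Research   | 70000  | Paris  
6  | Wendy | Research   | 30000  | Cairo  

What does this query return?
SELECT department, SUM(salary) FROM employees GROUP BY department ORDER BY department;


Summing salary within each department:
  HR: 80000 = 80000
  Marketing: 40000 + 120000 = 160000
  Research: 70000 + 30000 = 100000
  Sales: 50000 = 50000


4 groups:
HR, 80000
Marketing, 160000
Research, 100000
Sales, 50000


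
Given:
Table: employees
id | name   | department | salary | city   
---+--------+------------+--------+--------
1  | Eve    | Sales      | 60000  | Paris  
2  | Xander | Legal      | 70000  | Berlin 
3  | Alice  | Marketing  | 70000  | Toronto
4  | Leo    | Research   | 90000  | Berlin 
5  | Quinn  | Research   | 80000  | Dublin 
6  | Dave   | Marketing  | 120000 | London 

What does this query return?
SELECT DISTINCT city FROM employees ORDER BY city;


All 'city' values (row order): Paris, Berlin, Toronto, Berlin, Dublin, London
Removing duplicates leaves 5 unique value(s).

5 values:
Berlin
Dublin
London
Paris
Toronto


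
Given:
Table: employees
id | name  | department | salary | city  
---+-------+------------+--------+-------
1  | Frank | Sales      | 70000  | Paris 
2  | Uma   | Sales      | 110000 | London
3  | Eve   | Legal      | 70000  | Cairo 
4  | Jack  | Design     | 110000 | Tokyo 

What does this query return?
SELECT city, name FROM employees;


Projecting columns: city, name

4 rows:
Paris, Frank
London, Uma
Cairo, Eve
Tokyo, Jack


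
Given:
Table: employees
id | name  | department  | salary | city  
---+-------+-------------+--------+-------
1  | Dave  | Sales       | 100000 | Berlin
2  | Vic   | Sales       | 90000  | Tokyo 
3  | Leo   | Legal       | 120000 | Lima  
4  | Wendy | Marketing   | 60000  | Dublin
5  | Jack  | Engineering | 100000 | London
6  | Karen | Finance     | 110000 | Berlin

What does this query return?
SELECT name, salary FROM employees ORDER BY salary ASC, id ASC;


Sorting by salary ASC, then id ASC for ties

6 rows:
Wendy, 60000
Vic, 90000
Dave, 100000
Jack, 100000
Karen, 110000
Leo, 120000


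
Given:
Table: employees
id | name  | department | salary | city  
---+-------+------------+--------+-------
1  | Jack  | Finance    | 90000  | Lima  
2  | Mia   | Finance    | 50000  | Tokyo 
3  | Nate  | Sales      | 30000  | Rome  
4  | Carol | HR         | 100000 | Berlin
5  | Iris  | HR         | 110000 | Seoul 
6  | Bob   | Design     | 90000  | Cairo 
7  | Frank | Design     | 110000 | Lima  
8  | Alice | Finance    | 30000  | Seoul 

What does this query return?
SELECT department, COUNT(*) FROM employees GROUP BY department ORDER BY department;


Assigning each row to its department group:
  Jack -> Finance
  Mia -> Finance
  Nate -> Sales
  Carol -> HR
  Iris -> HR
  Bob -> Design
  Frank -> Design
  Alice -> Finance


4 groups:
Design, 2
Finance, 3
HR, 2
Sales, 1


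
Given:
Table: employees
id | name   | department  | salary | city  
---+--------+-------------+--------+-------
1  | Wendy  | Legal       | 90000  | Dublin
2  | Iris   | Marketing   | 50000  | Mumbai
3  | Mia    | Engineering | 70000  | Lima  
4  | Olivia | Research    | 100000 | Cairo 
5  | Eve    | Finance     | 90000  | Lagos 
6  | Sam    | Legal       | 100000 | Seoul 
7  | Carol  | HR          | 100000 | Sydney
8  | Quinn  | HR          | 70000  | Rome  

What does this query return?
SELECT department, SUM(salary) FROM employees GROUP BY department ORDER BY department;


Summing salary within each department:
  Engineering: 70000 = 70000
  Finance: 90000 = 90000
  HR: 100000 + 70000 = 170000
  Legal: 90000 + 100000 = 190000
  Marketing: 50000 = 50000
  Research: 100000 = 100000


6 groups:
Engineering, 70000
Finance, 90000
HR, 170000
Legal, 190000
Marketing, 50000
Research, 100000


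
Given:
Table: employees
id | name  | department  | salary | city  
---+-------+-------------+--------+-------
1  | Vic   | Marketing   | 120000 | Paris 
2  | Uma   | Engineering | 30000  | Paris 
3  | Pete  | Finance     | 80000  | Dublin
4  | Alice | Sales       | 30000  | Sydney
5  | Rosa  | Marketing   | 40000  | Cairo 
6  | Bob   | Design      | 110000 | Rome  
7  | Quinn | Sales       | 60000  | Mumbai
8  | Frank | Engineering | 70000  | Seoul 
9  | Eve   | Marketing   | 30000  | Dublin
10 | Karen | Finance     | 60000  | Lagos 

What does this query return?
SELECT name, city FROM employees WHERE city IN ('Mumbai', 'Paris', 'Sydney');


Filtering: city IN ('Mumbai', 'Paris', 'Sydney')
Matching: 4 rows

4 rows:
Vic, Paris
Uma, Paris
Alice, Sydney
Quinn, Mumbai


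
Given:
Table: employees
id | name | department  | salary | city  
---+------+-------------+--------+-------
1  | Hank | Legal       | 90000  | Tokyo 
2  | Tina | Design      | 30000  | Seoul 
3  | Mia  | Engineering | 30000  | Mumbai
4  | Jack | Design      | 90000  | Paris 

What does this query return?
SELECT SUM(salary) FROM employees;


SUM(salary) = 90000 + 30000 + 30000 + 90000 = 240000

240000


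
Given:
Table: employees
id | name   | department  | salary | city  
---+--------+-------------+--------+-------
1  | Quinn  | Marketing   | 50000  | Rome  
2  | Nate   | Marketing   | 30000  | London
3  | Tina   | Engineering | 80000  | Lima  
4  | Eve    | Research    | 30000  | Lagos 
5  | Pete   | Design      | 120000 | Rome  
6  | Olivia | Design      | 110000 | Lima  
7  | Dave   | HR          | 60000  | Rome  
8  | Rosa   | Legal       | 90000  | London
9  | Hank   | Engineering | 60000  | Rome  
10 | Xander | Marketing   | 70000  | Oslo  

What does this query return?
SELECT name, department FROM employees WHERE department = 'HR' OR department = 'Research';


Filtering: department = 'HR' OR 'Research'
Matching: 2 rows

2 rows:
Eve, Research
Dave, HR


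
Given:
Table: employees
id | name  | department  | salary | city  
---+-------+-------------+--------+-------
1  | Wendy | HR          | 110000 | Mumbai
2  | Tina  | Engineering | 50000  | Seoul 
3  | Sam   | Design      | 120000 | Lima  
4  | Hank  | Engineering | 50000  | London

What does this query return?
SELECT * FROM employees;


SELECT * returns all 4 rows with all columns

4 rows:
1, Wendy, HR, 110000, Mumbai
2, Tina, Engineering, 50000, Seoul
3, Sam, Design, 120000, Lima
4, Hank, Engineering, 50000, London


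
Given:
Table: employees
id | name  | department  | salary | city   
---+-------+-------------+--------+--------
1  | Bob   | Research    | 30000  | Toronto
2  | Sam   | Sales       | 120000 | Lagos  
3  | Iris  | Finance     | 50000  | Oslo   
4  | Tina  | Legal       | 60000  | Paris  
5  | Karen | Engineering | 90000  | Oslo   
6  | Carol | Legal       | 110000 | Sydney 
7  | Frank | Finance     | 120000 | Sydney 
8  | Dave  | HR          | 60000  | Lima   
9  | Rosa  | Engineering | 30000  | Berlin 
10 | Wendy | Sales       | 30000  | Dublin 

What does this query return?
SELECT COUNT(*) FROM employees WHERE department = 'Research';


Counting rows where department = 'Research'
  Bob -> MATCH


1


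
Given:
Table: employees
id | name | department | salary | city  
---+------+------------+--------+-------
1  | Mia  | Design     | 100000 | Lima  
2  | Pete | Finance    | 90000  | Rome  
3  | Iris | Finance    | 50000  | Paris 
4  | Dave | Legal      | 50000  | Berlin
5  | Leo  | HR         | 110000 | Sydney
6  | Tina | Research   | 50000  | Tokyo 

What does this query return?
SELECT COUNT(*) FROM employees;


COUNT(*) counts all rows

6


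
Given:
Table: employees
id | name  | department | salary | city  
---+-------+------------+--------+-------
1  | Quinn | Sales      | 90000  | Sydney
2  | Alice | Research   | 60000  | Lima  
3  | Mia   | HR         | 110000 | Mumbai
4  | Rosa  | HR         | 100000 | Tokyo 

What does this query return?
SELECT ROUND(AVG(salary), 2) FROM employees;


SUM(salary) = 360000
COUNT = 4
ROUND(AVG, 2) = ROUND(360000 / 4, 2) = 90000.0

90000.0


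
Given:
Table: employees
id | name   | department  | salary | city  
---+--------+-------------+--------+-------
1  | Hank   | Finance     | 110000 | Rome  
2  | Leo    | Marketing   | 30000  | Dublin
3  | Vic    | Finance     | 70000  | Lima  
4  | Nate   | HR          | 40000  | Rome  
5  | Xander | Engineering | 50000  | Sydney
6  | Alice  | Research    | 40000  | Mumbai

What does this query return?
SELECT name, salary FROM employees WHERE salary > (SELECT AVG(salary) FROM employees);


Subquery: AVG(salary) = 56666.67
Filtering: salary > 56666.67
  Hank (110000) -> MATCH
  Vic (70000) -> MATCH


2 rows:
Hank, 110000
Vic, 70000


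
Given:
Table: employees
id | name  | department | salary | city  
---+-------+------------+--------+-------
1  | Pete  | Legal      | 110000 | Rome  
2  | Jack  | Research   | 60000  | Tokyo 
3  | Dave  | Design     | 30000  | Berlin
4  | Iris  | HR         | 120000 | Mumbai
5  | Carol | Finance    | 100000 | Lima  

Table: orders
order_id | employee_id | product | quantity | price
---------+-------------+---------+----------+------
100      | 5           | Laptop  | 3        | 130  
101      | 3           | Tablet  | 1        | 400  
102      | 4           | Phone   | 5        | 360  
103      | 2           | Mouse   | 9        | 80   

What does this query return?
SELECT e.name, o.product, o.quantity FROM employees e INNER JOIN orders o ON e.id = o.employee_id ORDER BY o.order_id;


Joining employees.id = orders.employee_id:
  employee Carol (id=5) -> order Laptop
  employee Dave (id=3) -> order Tablet
  employee Iris (id=4) -> order Phone
  employee Jack (id=2) -> order Mouse


4 rows:
Carol, Laptop, 3
Dave, Tablet, 1
Iris, Phone, 5
Jack, Mouse, 9


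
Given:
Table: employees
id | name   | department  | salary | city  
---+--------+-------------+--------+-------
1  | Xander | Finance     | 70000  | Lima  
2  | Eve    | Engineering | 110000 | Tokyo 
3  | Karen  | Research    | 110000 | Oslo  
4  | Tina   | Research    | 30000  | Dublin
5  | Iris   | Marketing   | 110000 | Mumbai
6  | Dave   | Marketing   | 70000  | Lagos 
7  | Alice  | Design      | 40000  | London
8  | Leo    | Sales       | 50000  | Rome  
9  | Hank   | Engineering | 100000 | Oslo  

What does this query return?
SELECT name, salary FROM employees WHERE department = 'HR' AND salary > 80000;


Filtering: department = 'HR' AND salary > 80000
Matching: 0 rows

Empty result set (0 rows)


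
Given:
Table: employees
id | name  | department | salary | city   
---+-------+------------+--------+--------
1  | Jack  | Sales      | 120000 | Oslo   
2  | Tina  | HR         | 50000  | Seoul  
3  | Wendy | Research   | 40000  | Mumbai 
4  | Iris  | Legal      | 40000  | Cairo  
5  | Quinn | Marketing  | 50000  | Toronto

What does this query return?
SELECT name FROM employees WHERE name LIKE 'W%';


LIKE 'W%' matches names starting with 'W'
Matching: 1

1 rows:
Wendy


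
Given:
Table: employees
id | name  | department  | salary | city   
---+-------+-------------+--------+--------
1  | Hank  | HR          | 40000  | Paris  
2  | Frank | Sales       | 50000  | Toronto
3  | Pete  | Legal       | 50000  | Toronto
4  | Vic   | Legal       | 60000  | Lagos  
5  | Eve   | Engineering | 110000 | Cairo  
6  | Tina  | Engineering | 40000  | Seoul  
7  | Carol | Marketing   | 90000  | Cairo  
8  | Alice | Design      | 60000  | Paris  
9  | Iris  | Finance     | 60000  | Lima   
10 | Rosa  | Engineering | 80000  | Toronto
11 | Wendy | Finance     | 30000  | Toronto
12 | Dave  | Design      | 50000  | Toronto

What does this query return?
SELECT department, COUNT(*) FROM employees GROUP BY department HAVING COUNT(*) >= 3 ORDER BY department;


Groups with count >= 3:
  Engineering: 3 -> PASS
  Design: 2 -> filtered out
  Finance: 2 -> filtered out
  HR: 1 -> filtered out
  Legal: 2 -> filtered out
  Marketing: 1 -> filtered out
  Sales: 1 -> filtered out


1 groups:
Engineering, 3


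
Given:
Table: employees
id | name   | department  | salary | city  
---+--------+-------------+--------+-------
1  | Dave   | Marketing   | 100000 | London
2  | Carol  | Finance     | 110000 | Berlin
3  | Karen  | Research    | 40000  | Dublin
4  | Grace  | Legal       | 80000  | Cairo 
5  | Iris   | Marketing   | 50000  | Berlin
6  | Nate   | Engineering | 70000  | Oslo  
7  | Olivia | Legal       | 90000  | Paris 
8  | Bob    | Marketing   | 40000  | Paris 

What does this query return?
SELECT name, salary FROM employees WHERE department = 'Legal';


Filtering: department = 'Legal'
Matching rows: 2

2 rows:
Grace, 80000
Olivia, 90000


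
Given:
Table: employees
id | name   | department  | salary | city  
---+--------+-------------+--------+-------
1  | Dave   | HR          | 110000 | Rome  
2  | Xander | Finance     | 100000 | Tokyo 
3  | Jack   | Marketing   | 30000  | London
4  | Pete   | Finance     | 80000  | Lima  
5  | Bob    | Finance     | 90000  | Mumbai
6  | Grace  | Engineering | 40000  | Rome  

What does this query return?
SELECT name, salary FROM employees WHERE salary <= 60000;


Filtering: salary <= 60000
Matching: 2 rows

2 rows:
Jack, 30000
Grace, 40000


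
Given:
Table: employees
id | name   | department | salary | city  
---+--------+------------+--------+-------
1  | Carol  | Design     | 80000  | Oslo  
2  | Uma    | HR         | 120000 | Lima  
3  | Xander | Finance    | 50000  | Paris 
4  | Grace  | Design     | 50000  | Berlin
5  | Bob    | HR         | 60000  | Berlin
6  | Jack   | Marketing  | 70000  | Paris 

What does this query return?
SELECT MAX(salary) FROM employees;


Salaries: 80000, 120000, 50000, 50000, 60000, 70000
MAX = 120000

120000


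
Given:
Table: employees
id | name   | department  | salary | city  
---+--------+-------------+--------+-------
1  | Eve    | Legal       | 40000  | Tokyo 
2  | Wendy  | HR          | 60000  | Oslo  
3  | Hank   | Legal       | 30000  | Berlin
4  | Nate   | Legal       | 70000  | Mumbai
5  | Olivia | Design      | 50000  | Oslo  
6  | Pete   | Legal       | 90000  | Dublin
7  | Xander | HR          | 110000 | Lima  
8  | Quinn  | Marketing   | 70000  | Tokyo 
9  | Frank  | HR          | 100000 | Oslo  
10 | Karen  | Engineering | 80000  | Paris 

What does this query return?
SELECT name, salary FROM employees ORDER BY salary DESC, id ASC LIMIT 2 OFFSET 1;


Sort by salary DESC (id ASC tiebreak), then skip 1 and take 2
Rows 2 through 3

2 rows:
Frank, 100000
Pete, 90000


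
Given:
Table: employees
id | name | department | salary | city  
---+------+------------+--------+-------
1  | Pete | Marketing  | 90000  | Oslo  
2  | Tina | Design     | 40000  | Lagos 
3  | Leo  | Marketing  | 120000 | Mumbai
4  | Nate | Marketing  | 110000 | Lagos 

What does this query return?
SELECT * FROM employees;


SELECT * returns all 4 rows with all columns

4 rows:
1, Pete, Marketing, 90000, Oslo
2, Tina, Design, 40000, Lagos
3, Leo, Marketing, 120000, Mumbai
4, Nate, Marketing, 110000, Lagos


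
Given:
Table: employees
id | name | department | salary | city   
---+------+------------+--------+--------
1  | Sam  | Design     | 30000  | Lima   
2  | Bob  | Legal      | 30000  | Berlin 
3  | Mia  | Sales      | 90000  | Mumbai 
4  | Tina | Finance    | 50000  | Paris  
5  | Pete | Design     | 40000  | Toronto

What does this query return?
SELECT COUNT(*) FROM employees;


COUNT(*) counts all rows

5


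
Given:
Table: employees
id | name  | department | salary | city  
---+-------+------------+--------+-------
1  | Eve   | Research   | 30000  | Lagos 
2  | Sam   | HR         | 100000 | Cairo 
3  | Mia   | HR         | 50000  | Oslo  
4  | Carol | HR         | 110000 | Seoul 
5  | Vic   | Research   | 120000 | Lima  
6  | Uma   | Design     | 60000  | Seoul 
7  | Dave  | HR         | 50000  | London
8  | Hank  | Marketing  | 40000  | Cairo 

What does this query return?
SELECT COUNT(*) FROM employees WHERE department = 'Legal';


Counting rows where department = 'Legal'


0


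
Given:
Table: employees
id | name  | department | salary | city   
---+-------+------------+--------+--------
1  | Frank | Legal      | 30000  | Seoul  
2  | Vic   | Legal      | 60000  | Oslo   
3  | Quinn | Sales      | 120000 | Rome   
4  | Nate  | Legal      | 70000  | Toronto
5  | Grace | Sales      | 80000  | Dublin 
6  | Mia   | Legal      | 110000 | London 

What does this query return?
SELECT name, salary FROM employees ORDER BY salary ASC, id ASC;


Sorting by salary ASC, then id ASC for ties

6 rows:
Frank, 30000
Vic, 60000
Nate, 70000
Grace, 80000
Mia, 110000
Quinn, 120000


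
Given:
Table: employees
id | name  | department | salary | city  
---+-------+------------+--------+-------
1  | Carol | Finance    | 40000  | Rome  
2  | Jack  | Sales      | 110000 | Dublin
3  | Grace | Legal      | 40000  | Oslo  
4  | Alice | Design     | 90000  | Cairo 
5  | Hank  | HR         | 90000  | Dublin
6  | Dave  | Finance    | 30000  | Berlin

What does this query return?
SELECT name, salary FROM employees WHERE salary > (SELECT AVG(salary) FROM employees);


Subquery: AVG(salary) = 66666.67
Filtering: salary > 66666.67
  Jack (110000) -> MATCH
  Alice (90000) -> MATCH
  Hank (90000) -> MATCH


3 rows:
Jack, 110000
Alice, 90000
Hank, 90000


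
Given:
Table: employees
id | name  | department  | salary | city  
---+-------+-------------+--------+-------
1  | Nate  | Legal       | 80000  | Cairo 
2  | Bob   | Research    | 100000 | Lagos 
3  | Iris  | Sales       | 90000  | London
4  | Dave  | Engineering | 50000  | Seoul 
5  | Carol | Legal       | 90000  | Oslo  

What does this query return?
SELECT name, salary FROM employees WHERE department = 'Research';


Filtering: department = 'Research'
Matching rows: 1

1 rows:
Bob, 100000


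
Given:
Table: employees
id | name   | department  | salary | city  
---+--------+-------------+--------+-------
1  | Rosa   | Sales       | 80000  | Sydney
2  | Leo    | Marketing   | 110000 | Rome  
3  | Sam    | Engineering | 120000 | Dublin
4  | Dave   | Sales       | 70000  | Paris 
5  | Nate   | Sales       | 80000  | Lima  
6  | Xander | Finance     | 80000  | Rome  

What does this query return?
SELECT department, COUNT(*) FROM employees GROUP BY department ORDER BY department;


Assigning each row to its department group:
  Rosa -> Sales
  Leo -> Marketing
  Sam -> Engineering
  Dave -> Sales
  Nate -> Sales
  Xander -> Finance


4 groups:
Engineering, 1
Finance, 1
Marketing, 1
Sales, 3


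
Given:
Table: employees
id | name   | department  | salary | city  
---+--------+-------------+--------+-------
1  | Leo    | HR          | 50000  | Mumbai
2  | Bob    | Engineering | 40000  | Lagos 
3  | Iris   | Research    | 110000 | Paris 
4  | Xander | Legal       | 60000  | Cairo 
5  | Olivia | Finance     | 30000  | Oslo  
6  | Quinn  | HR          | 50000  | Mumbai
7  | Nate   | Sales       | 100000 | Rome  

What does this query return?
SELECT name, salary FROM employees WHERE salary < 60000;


Filtering: salary < 60000
Matching: 4 rows

4 rows:
Leo, 50000
Bob, 40000
Olivia, 30000
Quinn, 50000
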